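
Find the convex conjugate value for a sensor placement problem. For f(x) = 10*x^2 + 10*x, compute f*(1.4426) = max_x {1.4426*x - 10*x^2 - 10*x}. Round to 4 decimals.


f*(y) = sup_x {y*x - a*x^2 - b*x} = sup_x {(y-b)*x - a*x^2}
FOC: (y - b) - 2a*x = 0 => x* = (y - b)/(2a)
x* = (1.4426 - 10)/(2*10) = -0.4279
f*(1.4426) = (y-b)^2/(4a) = (1.4426 - 10)^2/(4*10)
= 73.2291/40 = 1.8307


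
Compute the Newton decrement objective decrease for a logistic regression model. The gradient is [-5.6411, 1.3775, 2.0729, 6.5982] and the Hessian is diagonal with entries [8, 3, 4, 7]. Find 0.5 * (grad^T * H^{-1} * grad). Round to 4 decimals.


Step 1: H is diagonal, so H^(-1) * g = [-0.7051, 0.4592, 0.5182, 0.9426].
Step 2: g^T H^(-1) g = sum_i g_i^2 / H_ii
  = (-5.6411)^2/8 + (1.3775)^2/3 + (2.0729)^2/4 + (6.5982)^2/7
  = 3.9778 + 0.6325 + 1.0742 + 6.2195 = 11.9039
Step 3: Objective decrease = 0.5 * g^T H^(-1) g = 5.952


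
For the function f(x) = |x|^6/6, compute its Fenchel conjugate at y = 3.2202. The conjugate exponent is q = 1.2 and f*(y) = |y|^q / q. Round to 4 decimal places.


The conjugate exponent q satisfies 1/p + 1/q = 1.
p = 6, so q = 6/(6 - 1) = 1.2
|y|^q = 3.2202^1.2 = 4.0687
f*(3.2202) = 4.0687 / 1.2 = 3.3906


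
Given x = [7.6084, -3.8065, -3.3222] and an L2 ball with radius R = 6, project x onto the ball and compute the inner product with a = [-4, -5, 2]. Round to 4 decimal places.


Step 1: Compute ||x|| (intermediates to 6 decimals).
||x|| = sqrt(7.6084^2 + (-3.8065)^2 + (-3.3222)^2) = 9.133138
Step 2: Project.
Since ||x|| > R, scale = R/||x|| = 6/9.133138 = 0.656948, proj(x) = scale * x
proj(x) = [4.998323, -2.500673, -2.182513]
Step 3: Dot product.
a^T * proj(x) = -4*4.998323 - 5*(-2.500673) + 2*(-2.182513) = -11.855


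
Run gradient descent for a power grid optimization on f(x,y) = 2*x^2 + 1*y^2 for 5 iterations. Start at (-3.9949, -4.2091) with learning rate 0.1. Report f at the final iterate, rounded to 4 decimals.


Gradient descent on f(x,y) = 2*x^2 + 1*y^2.
Starting point: (-3.9949, -4.2091), alpha = 0.1
Step 1: grad_x = 2*2*-3.9949 = -15.9796, grad_y = 2*1*-4.2091 = -8.4182
  x_1 = -3.9949 - 0.1*-15.9796 = -2.3969
  y_1 = -4.2091 - 0.1*-8.4182 = -3.3673
Step 2: grad_x = 2*2*-2.3969 = -9.5878, grad_y = 2*1*-3.3673 = -6.7346
  x_2 = -2.3969 - 0.1*-9.5878 = -1.4382
  y_2 = -3.3673 - 0.1*-6.7346 = -2.6938
Step 3: grad_x = 2*2*-1.4382 = -5.7527, grad_y = 2*1*-2.6938 = -5.3876
  x_3 = -1.4382 - 0.1*-5.7527 = -0.8629
  y_3 = -2.6938 - 0.1*-5.3876 = -2.1551
Step 4: grad_x = 2*2*-0.8629 = -3.4516, grad_y = 2*1*-2.1551 = -4.3101
  x_4 = -0.8629 - 0.1*-3.4516 = -0.5177
  y_4 = -2.1551 - 0.1*-4.3101 = -1.724
Step 5: grad_x = 2*2*-0.5177 = -2.071, grad_y = 2*1*-1.724 = -3.4481
  x_5 = -0.5177 - 0.1*-2.071 = -0.3106
  y_5 = -1.724 - 0.1*-3.4481 = -1.3792
f(-0.3106, -1.3792) = 2*(-0.3106)^2 + 1*(-1.3792)^2 = 2.0953


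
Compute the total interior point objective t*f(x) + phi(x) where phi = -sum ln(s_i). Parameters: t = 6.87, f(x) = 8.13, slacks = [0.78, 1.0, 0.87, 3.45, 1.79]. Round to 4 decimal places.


Step 1: Compute log-barrier.
ln values: [-0.2485, 0.0, -0.1393, 1.2384, 0.5822]
phi = -(-0.2485 + 0.0 - 0.1393 + 1.2384 + 0.5822) = -1.4329
Step 2: Compute augmented objective.
t*f(x) = 6.87*8.13 = 55.8531
Total = 55.8531 - 1.4329 = 54.4202


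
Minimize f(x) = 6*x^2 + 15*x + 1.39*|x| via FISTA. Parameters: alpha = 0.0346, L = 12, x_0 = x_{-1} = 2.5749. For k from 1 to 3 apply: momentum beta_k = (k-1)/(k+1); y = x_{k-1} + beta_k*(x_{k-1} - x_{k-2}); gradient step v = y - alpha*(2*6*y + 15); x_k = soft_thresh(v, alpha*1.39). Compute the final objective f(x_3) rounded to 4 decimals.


FISTA on f(x) = 6*x^2 + 15*x + 1.39*|x|
L = 12, alpha = 0.0346
Iteration 1: beta = 0.0, y = 2.5749 + 0.0*(2.5749 - 2.5749) = 2.5749
  grad(y) = 45.8988, v = y - alpha*grad = 0.9868
  prox(v) = soft_thresh(0.9868, 0.0481) = 0.9387
Iteration 2: beta = 0.3333, y = 0.9387 + 0.3333*(0.9387 - 2.5749) = 0.3933
  grad(y) = 19.7197, v = y - alpha*grad = -0.289
  prox(v) = soft_thresh(-0.289, 0.0481) = -0.2409
Iteration 3: beta = 0.5, y = -0.2409 + 0.5*(-0.2409 - 0.9387) = -0.8307
  grad(y) = 5.0316, v = y - alpha*grad = -1.0048
  prox(v) = soft_thresh(-1.0048, 0.0481) = -0.9567
f(x_3) = 6*(-0.9567)^2 + 15*(-0.9567) + 1.39*|-0.9567| = -7.529


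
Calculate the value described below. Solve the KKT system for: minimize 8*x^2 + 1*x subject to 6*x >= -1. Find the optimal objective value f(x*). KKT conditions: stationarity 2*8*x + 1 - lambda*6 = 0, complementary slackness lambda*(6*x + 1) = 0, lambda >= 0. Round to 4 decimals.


Step 1: Try lambda = 0 (constraint inactive).
Stationarity: 2*8*x + 1 = 0
x* = -1/(2*8) = -0.0625
Check constraint: 6*-0.0625 = -0.375 >= -1 -- satisfied.
Step 2: Compute optimal value.
f(x*) = 8*(-0.0625)^2 + 1*(-0.0625) = -0.0313


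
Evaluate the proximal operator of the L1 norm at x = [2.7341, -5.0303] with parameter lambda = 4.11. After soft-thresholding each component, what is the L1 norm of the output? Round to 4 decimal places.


Soft-thresholding with lambda = 4.11:
prox(2.7341) = sign(2.7341)*max(|2.7341| - 4.11, 0) = 0.0
prox(-5.0303) = sign(-5.0303)*max(|-5.0303| - 4.11, 0) = -0.9203
prox(x) = [0.0, -0.9203]
||prox(x)||_1 = 0.0 + 0.9203 = 0.9203


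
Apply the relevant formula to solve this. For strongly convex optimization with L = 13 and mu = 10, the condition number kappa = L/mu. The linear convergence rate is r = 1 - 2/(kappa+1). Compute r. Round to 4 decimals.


Step 1: Compute the condition number.
kappa = L/mu = 13/10 = 1.3
Step 2: Compute the convergence rate.
r = 1 - 2/(kappa + 1) = 1 - 2*mu/(L + mu) = (L - mu)/(L + mu) = 3/23 = 0.1304


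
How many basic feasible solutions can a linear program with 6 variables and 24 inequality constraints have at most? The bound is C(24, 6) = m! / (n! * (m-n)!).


Each vertex corresponds to some choice of n active constraints out of m, so the number of vertices is at most C(m, n) = m! / (n!(m-n)!).
m = 24, n = 6
Numerator: 24 * 23 * 22 * 21 * 20 * 19
Denominator: 6! = 720
C(24, 6) = 134596


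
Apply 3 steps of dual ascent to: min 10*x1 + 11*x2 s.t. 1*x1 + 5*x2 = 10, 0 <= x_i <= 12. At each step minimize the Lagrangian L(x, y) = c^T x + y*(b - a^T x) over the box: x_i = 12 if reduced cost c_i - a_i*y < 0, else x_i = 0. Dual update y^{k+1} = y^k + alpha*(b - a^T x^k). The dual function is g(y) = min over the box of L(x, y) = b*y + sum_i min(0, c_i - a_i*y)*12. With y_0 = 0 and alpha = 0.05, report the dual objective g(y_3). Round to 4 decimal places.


Dual ascent for LP: min 10*x1 + 11*x2, 1*x1 + 5*x2 = 10, 0 <= x_i <= 12
Step 1: y^k = 0.0, reduced costs: (10.0, 11.0)
  x^k = (0.0, 0.0), subgradient = b - a^T x = 10.0
  y^{k+1} = 0.0 + 0.05*10.0 = 0.5
Step 2: y^k = 0.5, reduced costs: (9.5, 8.5)
  x^k = (0.0, 0.0), subgradient = b - a^T x = 10.0
  y^{k+1} = 0.5 + 0.05*10.0 = 1.0
Step 3: y^k = 1.0, reduced costs: (9.0, 6.0)
  x^k = (0.0, 0.0), subgradient = b - a^T x = 10.0
  y^{k+1} = 1.0 + 0.05*10.0 = 1.5
Dual objective at y_3 = 1.5: reduced costs (8.5, 3.5), box minimizer x = (0.0, 0.0)
g(y_3) = b*y + (c1 - a1*y)*x1 + (c2 - a2*y)*x2 = 10*1.5 + 8.5*0.0 + 3.5*0.0 = 15.0 + 0.0 + 0.0 = 15.0


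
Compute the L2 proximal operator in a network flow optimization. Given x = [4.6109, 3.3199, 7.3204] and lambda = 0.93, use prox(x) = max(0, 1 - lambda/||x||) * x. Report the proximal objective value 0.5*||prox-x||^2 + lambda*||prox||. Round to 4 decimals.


Step 1: Compute ||x||.
||x|| = 9.2666
Step 2: Compute scaling factor.
scale = max(0, 1 - 0.93/9.2666) = 0.8996
Step 3: prox(x) = [4.1481, 2.9867, 6.5857]
||prox(x)|| = 8.3366
Step 4: Proximal objective.
0.5*||prox-x||^2 = 0.4325
lambda*||prox|| = 7.753
Total = 8.1855


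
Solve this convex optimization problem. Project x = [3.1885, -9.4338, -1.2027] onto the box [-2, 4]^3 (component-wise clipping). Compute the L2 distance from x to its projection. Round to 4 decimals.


Project each component onto [-2, 4].
clip(3.1885) = 3.1885, clip(-9.4338) = -2.0, clip(-1.2027) = -1.2027
Projection = [3.1885, -2.0, -1.2027]
Squared diffs: [0.0, 55.2614, 0.0]
Distance = sqrt(55.2614) = 7.4338


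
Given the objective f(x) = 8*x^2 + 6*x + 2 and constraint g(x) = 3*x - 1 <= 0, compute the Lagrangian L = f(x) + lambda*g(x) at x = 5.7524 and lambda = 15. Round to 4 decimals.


Step 1: Evaluate f(x).
f(5.7524) = 8*5.7524^2 + 6*5.7524 + 2 = 301.2352
Step 2: Evaluate g(x).
g(5.7524) = 3*5.7524 - 1 = 16.2572
Step 3: Compute Lagrangian.
L = 301.2352 + 15*16.2572 = 545.0932


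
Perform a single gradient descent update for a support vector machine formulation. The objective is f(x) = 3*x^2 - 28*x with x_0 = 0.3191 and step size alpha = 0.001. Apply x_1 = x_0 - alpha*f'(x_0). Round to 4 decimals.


We compute the gradient at x_0 and apply the update.
f'(x) = 6*x - 28
f'(0.3191) = 6*0.3191 - 28 = -26.0854
x_1 = 0.3191 - 0.001*-26.0854 = 0.3452


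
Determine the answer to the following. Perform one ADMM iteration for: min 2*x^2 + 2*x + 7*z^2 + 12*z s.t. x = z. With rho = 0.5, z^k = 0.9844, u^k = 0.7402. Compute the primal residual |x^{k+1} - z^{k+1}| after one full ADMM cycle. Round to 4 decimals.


ADMM iteration with rho = 0.5, z^k = 0.9844, u^k = 0.7402
Step 1: x-update.
Minimize 2*x^2 + 2*x + (0.5/2)*(x - 0.9844 + 0.7402)^2
FOC: (2*2 + 0.5)*x = -2 + 0.5*(0.9844 - 0.7402)
x^{k+1} = -0.4173
Step 2: z-update.
Minimize 7*z^2 + 12*z + (0.5/2)*(-0.4173 - z + 0.7402)^2
FOC: (2*7 + 0.5)*z = -12 + 0.5*(-0.4173 + 0.7402)
z^{k+1} = -0.8165
Step 3: u-update.
u^{k+1} = 0.7402 - 0.4173 + 0.8165 = 1.1393
Step 4: Primal residual = |-0.4173 + 0.8165| = 0.3991


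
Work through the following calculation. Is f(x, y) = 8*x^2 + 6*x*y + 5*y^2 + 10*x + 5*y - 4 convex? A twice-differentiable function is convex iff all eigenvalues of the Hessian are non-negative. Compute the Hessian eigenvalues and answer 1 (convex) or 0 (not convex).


The Hessian of f(x,y) = 8*x^2 + 6*x*y + 5*y^2 + 10*x + 5*y - 4 is:
H = [[16, 6], [6, 10]]
Trace = 16 + 10 = 26
Determinant = 16*10 - (6)^2 = 124
Discriminant = (26)^2 - 4*124 = 180.0
Eigenvalues: lambda_1 = 6.2918, lambda_2 = 19.7082
The function is convex.

1


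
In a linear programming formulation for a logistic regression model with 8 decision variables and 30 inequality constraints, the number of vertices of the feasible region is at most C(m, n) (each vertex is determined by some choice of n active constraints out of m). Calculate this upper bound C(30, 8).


Each vertex corresponds to some choice of n active constraints out of m, so the number of vertices is at most C(m, n) = m! / (n!(m-n)!).
m = 30, n = 8
Numerator: 30 * 29 * 28 * 27 * 26 * 25 * 24 * 23
Denominator: 8! = 40320
C(30, 8) = 5852925


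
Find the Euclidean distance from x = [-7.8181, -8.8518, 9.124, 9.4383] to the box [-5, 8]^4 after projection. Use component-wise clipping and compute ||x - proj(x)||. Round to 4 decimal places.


Project each component onto [-5, 8].
clip(-7.8181) = -5.0, clip(-8.8518) = -5.0, clip(9.124) = 8.0, clip(9.4383) = 8.0
Projection = [-5.0, -5.0, 8.0, 8.0]
Squared diffs: [7.9417, 14.8364, 1.2634, 2.0687]
Distance = sqrt(26.1102) = 5.1098


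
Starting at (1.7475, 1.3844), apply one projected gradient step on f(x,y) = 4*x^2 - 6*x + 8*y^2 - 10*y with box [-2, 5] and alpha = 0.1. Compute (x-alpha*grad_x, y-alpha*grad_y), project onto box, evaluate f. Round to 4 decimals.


Step 1: Compute gradient at (1.7475, 1.3844).
grad_x = 2*4*1.7475 - 6 = 7.98
grad_y = 2*8*1.3844 - 10 = 12.1504
Step 2: Gradient step.
x_raw = 1.7475 - 0.1*7.98 = 0.9495
y_raw = 1.3844 - 0.1*12.1504 = 0.1694
Step 3: Project onto [-2, 5].
x_proj = clip(0.9495) = 0.9495
y_proj = clip(0.1694) = 0.1694
Step 4: Evaluate f.
f(0.9495, 0.1694) = -3.5549


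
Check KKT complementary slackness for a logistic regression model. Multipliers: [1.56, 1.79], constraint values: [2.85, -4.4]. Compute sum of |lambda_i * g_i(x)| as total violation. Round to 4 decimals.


KKT complementary slackness check:
lambda_1 * g_1 = 1.56 * 2.85 = 4.446
lambda_2 * g_2 = 1.79 * -4.4 = -7.876
Total violation = 4.446 + 7.876 = 12.322


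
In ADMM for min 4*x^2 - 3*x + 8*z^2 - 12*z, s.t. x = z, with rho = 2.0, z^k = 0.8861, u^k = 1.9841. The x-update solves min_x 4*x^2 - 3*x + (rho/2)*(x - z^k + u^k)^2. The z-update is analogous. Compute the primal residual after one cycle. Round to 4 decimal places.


ADMM iteration with rho = 2.0, z^k = 0.8861, u^k = 1.9841
Step 1: x-update.
Minimize 4*x^2 - 3*x + (2.0/2)*(x - 0.8861 + 1.9841)^2
FOC: (2*4 + 2.0)*x = 3 + 2.0*(0.8861 - 1.9841)
x^{k+1} = 0.0804
Step 2: z-update.
Minimize 8*z^2 - 12*z + (2.0/2)*(0.0804 - z + 1.9841)^2
FOC: (2*8 + 2.0)*z = 12 + 2.0*(0.0804 + 1.9841)
z^{k+1} = 0.8961
Step 3: u-update.
u^{k+1} = 1.9841 + 0.0804 - 0.8961 = 1.1684
Step 4: Primal residual = |0.0804 - 0.8961| = 0.8157


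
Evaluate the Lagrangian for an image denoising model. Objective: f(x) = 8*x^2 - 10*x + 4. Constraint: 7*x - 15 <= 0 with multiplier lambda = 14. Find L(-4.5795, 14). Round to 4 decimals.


Step 1: Evaluate f(x).
f(-4.5795) = 8*(-4.5795)^2 - 10*(-4.5795) + 4 = 217.5696
Step 2: Evaluate g(x).
g(-4.5795) = 7*-4.5795 - 15 = -47.0565
Step 3: Compute Lagrangian.
L = 217.5696 + 14*-47.0565 = -441.2214


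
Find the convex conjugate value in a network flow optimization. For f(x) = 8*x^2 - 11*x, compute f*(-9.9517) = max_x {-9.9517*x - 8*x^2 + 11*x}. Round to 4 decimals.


f*(y) = sup_x {y*x - a*x^2 - b*x} = sup_x {(y-b)*x - a*x^2}
FOC: (y - b) - 2a*x = 0 => x* = (y - b)/(2a)
x* = (-9.9517 + 11)/(2*8) = 0.0655
f*(-9.9517) = (y-b)^2/(4a) = (-9.9517 + 11)^2/(4*8)
= 1.0989/32 = 0.0343


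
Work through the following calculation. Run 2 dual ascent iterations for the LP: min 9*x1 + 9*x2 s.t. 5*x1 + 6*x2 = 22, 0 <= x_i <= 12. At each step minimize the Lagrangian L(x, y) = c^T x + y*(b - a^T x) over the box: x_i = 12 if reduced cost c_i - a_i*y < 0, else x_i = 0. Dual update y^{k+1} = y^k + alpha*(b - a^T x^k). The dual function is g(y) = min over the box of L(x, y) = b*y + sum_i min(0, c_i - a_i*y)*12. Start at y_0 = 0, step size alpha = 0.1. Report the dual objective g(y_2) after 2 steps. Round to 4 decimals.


Dual ascent for LP: min 9*x1 + 9*x2, 5*x1 + 6*x2 = 22, 0 <= x_i <= 12
Step 1: y^k = 0.0, reduced costs: (9.0, 9.0)
  x^k = (0.0, 0.0), subgradient = b - a^T x = 22.0
  y^{k+1} = 0.0 + 0.1*22.0 = 2.2
Step 2: y^k = 2.2, reduced costs: (-2.0, -4.2)
  x^k = (12.0, 12.0), subgradient = b - a^T x = -110.0
  y^{k+1} = 2.2 + 0.1*-110.0 = -8.8
Dual objective at y_2 = -8.8: reduced costs (53.0, 61.8), box minimizer x = (0.0, 0.0)
g(y_2) = b*y + (c1 - a1*y)*x1 + (c2 - a2*y)*x2 = 22*(-8.8) + 53.0*0.0 + 61.8*0.0 = -193.6 + 0.0 + 0.0 = -193.6


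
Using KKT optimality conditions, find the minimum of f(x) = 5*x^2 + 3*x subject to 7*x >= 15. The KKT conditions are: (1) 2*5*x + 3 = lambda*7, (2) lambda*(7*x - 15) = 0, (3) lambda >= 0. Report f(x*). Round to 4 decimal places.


Step 1: Try lambda = 0 (constraint inactive).
x_unc = -3/(2*5) = -0.3
Check: 7*-0.3 = -2.1 < 15 -- violated!
Step 2: Constraint must be active: 7*x = 15
x* = 15/7 = 2.1429 (rounded; the exact value 15/7 is used below)
lambda = (2*5*(15/7) + 3)/7 = 3.4898
Step 3: Compute optimal value.
f(x*) = 5*(15/7)^2 + 3*(15/7) = 29.3878


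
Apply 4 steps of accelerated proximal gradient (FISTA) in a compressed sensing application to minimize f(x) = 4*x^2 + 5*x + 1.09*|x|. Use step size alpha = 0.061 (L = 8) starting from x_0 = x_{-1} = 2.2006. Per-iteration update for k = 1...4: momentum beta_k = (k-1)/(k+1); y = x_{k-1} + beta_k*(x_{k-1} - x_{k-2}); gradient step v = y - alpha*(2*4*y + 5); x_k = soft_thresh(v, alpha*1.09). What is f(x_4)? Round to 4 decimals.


FISTA on f(x) = 4*x^2 + 5*x + 1.09*|x|
L = 8, alpha = 0.061
Iteration 1: beta = 0.0, y = 2.2006 + 0.0*(2.2006 - 2.2006) = 2.2006
  grad(y) = 22.6048, v = y - alpha*grad = 0.8217
  prox(v) = soft_thresh(0.8217, 0.0665) = 0.7552
Iteration 2: beta = 0.3333, y = 0.7552 + 0.3333*(0.7552 - 2.2006) = 0.2734
  grad(y) = 7.1874, v = y - alpha*grad = -0.165
  prox(v) = soft_thresh(-0.165, 0.0665) = -0.0985
Iteration 3: beta = 0.5, y = -0.0985 + 0.5*(-0.0985 - 0.7552) = -0.5254
  grad(y) = 0.7969, v = y - alpha*grad = -0.574
  prox(v) = soft_thresh(-0.574, 0.0665) = -0.5075
Iteration 4: beta = 0.6, y = -0.5075 + 0.6*(-0.5075 + 0.0985) = -0.7529
  grad(y) = -1.0232, v = y - alpha*grad = -0.6905
  prox(v) = soft_thresh(-0.6905, 0.0665) = -0.624
f(x_4) = 4*(-0.624)^2 + 5*(-0.624) + 1.09*|-0.624| = -0.8823


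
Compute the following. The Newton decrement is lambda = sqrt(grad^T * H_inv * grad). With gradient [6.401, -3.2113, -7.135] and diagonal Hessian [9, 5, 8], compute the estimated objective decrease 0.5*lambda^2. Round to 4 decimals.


Step 1: H is diagonal, so H^(-1) * g = [0.7112, -0.6423, -0.8919].
Step 2: g^T H^(-1) g = sum_i g_i^2 / H_ii
  = (6.401)^2/9 + (-3.2113)^2/5 + (-7.135)^2/8
  = 4.5525 + 2.0625 + 6.3635 = 12.9786
Step 3: Objective decrease = 0.5 * g^T H^(-1) g = 6.4893


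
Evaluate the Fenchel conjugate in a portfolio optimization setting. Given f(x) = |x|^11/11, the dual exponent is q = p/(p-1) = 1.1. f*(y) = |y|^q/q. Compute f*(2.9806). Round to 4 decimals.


The conjugate exponent q satisfies 1/p + 1/q = 1.
p = 11, so q = 11/(11 - 1) = 1.1
|y|^q = 2.9806^1.1 = 3.3246
f*(2.9806) = 3.3246 / 1.1 = 3.0223


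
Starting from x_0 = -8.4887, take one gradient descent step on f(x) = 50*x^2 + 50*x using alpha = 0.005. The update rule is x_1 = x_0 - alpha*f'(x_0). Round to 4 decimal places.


We compute the gradient at x_0 and apply the update.
f'(x) = 100*x + 50
f'(-8.4887) = 100*-8.4887 + 50 = -798.87
x_1 = -8.4887 - 0.005*-798.87 = -4.4944


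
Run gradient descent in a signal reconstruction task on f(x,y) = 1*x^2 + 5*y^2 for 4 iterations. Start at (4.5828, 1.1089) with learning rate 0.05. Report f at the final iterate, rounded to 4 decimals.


Gradient descent on f(x,y) = 1*x^2 + 5*y^2.
Starting point: (4.5828, 1.1089), alpha = 0.05
Step 1: grad_x = 2*1*4.5828 = 9.1656, grad_y = 2*5*1.1089 = 11.089
  x_1 = 4.5828 - 0.05*9.1656 = 4.1245
  y_1 = 1.1089 - 0.05*11.089 = 0.5545
Step 2: grad_x = 2*1*4.1245 = 8.249, grad_y = 2*5*0.5545 = 5.5445
  x_2 = 4.1245 - 0.05*8.249 = 3.7121
  y_2 = 0.5545 - 0.05*5.5445 = 0.2772
Step 3: grad_x = 2*1*3.7121 = 7.4241, grad_y = 2*5*0.2772 = 2.7723
  x_3 = 3.7121 - 0.05*7.4241 = 3.3409
  y_3 = 0.2772 - 0.05*2.7723 = 0.1386
Step 4: grad_x = 2*1*3.3409 = 6.6817, grad_y = 2*5*0.1386 = 1.3861
  x_4 = 3.3409 - 0.05*6.6817 = 3.0068
  y_4 = 0.1386 - 0.05*1.3861 = 0.0693
f(3.0068, 0.0693) = 1*3.0068^2 + 5*0.0693^2 = 9.0647


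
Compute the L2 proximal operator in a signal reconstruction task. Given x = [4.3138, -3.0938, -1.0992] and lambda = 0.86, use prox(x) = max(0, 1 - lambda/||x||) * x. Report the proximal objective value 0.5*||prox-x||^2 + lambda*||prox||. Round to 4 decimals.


Step 1: Compute ||x||.
||x|| = 5.4211
Step 2: Compute scaling factor.
scale = max(0, 1 - 0.86/5.4211) = 0.8414
Step 3: prox(x) = [3.6295, -2.603, -0.9248]
||prox(x)|| = 4.5611
Step 4: Proximal objective.
0.5*||prox-x||^2 = 0.3698
lambda*||prox|| = 3.9225
Total = 4.2924


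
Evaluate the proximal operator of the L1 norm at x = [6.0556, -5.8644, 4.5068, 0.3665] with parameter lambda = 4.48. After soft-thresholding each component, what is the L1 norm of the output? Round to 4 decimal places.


Soft-thresholding with lambda = 4.48:
prox(6.0556) = sign(6.0556)*max(|6.0556| - 4.48, 0) = 1.5756
prox(-5.8644) = sign(-5.8644)*max(|-5.8644| - 4.48, 0) = -1.3844
prox(4.5068) = sign(4.5068)*max(|4.5068| - 4.48, 0) = 0.0268
prox(0.3665) = sign(0.3665)*max(|0.3665| - 4.48, 0) = 0.0
prox(x) = [1.5756, -1.3844, 0.0268, 0.0]
||prox(x)||_1 = 1.5756 + 1.3844 + 0.0268 + 0.0 = 2.9868


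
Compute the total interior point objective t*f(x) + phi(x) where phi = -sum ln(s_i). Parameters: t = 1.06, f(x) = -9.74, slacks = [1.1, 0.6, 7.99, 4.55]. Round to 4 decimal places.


Step 1: Compute log-barrier.
ln values: [0.0953, -0.5108, 2.0782, 1.5151]
phi = -(0.0953 - 0.5108 + 2.0782 + 1.5151) = -3.1778
Step 2: Compute augmented objective.
t*f(x) = 1.06*-9.74 = -10.3244
Total = -10.3244 - 3.1778 = -13.5022


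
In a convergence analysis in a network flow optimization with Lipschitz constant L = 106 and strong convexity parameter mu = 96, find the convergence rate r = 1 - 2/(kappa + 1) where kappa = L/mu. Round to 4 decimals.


Step 1: Compute the condition number.
kappa = L/mu = 106/96 = 1.1042
Step 2: Compute the convergence rate.
r = 1 - 2/(kappa + 1) = 1 - 2*mu/(L + mu) = (L - mu)/(L + mu) = 10/202 = 0.0495


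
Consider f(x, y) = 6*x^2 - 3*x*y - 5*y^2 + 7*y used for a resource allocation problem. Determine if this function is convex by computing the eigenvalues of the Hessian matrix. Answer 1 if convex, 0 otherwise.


The Hessian of f(x,y) = 6*x^2 - 3*x*y - 5*y^2 + 7*y is:
H = [[12, -3], [-3, -10]]
Trace = 12 - 10 = 2
Determinant = 12*-10 - (-3)^2 = -129
Discriminant = (2)^2 - 4*-129 = 520.0
Eigenvalues: lambda_1 = -10.4018, lambda_2 = 12.4018
The function is not convex.

0


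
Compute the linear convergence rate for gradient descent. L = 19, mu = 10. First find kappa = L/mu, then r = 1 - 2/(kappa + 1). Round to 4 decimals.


Step 1: Compute the condition number.
kappa = L/mu = 19/10 = 1.9
Step 2: Compute the convergence rate.
r = 1 - 2/(kappa + 1) = 1 - 2*mu/(L + mu) = (L - mu)/(L + mu) = 9/29 = 0.3103


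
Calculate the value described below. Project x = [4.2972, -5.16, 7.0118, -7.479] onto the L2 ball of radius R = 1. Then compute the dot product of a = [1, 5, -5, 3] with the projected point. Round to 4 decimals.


Step 1: Compute ||x|| (intermediates to 6 decimals).
||x|| = sqrt(4.2972^2 + (-5.16)^2 + 7.0118^2 + (-7.479)^2) = 12.255297
Step 2: Project.
Since ||x|| > R, scale = R/||x|| = 1/12.255297 = 0.081597, proj(x) = scale * x
proj(x) = [0.350639, -0.421041, 0.572142, -0.610264]
Step 3: Dot product.
a^T * proj(x) = 1*0.350639 + 5*(-0.421041) - 5*0.572142 + 3*(-0.610264) = -6.4461


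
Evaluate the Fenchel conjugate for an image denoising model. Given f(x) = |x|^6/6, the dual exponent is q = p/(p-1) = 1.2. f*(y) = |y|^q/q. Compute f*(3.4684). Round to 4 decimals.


The conjugate exponent q satisfies 1/p + 1/q = 1.
p = 6, so q = 6/(6 - 1) = 1.2
|y|^q = 3.4684^1.2 = 4.4479
f*(3.4684) = 4.4479 / 1.2 = 3.7066


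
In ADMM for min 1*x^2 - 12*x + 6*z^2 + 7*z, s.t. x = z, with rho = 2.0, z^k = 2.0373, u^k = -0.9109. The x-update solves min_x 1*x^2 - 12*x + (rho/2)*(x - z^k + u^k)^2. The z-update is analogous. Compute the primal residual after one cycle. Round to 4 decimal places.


ADMM iteration with rho = 2.0, z^k = 2.0373, u^k = -0.9109
Step 1: x-update.
Minimize 1*x^2 - 12*x + (2.0/2)*(x - 2.0373 - 0.9109)^2
FOC: (2*1 + 2.0)*x = 12 + 2.0*(2.0373 + 0.9109)
x^{k+1} = 4.4741
Step 2: z-update.
Minimize 6*z^2 + 7*z + (2.0/2)*(4.4741 - z - 0.9109)^2
FOC: (2*6 + 2.0)*z = -7 + 2.0*(4.4741 - 0.9109)
z^{k+1} = 0.009
Step 3: u-update.
u^{k+1} = -0.9109 + 4.4741 - 0.009 = 3.5542
Step 4: Primal residual = |4.4741 - 0.009| = 4.4651


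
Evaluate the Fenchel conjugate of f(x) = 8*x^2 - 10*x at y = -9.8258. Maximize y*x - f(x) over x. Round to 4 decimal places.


f*(y) = sup_x {y*x - a*x^2 - b*x} = sup_x {(y-b)*x - a*x^2}
FOC: (y - b) - 2a*x = 0 => x* = (y - b)/(2a)
x* = (-9.8258 + 10)/(2*8) = 0.0109
f*(-9.8258) = (y-b)^2/(4a) = (-9.8258 + 10)^2/(4*8)
= 0.0303/32 = 0.0009


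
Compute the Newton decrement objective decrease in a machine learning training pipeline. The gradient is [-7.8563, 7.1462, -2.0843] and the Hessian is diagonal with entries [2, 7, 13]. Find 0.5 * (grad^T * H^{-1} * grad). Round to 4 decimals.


Step 1: H is diagonal, so H^(-1) * g = [-3.9282, 1.0209, -0.1603].
Step 2: g^T H^(-1) g = sum_i g_i^2 / H_ii
  = (-7.8563)^2/2 + (7.1462)^2/7 + (-2.0843)^2/13
  = 30.8607 + 7.2955 + 0.3342 = 38.4904
Step 3: Objective decrease = 0.5 * g^T H^(-1) g = 19.2452


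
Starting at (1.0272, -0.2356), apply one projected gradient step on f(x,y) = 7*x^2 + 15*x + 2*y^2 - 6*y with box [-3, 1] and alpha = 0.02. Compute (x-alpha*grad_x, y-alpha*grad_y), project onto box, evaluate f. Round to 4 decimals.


Step 1: Compute gradient at (1.0272, -0.2356).
grad_x = 2*7*1.0272 + 15 = 29.3808
grad_y = 2*2*-0.2356 - 6 = -6.9424
Step 2: Gradient step.
x_raw = 1.0272 - 0.02*29.3808 = 0.4396
y_raw = -0.2356 - 0.02*-6.9424 = -0.0968
Step 3: Project onto [-3, 1].
x_proj = clip(0.4396) = 0.4396
y_proj = clip(-0.0968) = -0.0968
Step 4: Evaluate f.
f(0.4396, -0.0968) = 8.5456


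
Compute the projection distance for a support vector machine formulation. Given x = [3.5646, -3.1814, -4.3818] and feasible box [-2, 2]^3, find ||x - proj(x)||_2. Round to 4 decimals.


Project each component onto [-2, 2].
clip(3.5646) = 2.0, clip(-3.1814) = -2.0, clip(-4.3818) = -2.0
Projection = [2.0, -2.0, -2.0]
Squared diffs: [2.448, 1.3957, 5.673]
Distance = sqrt(9.5167) = 3.0849


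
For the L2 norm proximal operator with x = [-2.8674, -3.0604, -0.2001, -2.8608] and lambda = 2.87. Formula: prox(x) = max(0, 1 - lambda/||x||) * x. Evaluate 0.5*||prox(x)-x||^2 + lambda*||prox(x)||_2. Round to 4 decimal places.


Step 1: Compute ||x||.
||x|| = 5.0806
Step 2: Compute scaling factor.
scale = max(0, 1 - 2.87/5.0806) = 0.4351
Step 3: prox(x) = [-1.2476, -1.3316, -0.0871, -1.2447]
||prox(x)|| = 2.2106
Step 4: Proximal objective.
0.5*||prox-x||^2 = 4.1185
lambda*||prox|| = 6.3444
Total = 10.4628


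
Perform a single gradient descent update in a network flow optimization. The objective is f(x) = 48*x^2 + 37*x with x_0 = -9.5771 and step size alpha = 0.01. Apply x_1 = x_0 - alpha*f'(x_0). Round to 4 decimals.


We compute the gradient at x_0 and apply the update.
f'(x) = 96*x + 37
f'(-9.5771) = 96*-9.5771 + 37 = -882.4016
x_1 = -9.5771 - 0.01*-882.4016 = -0.7531


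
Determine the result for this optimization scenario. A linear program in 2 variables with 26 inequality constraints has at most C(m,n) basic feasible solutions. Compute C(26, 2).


Each vertex corresponds to some choice of n active constraints out of m, so the number of vertices is at most C(m, n) = m! / (n!(m-n)!).
m = 26, n = 2
Numerator: 26 * 25
Denominator: 2! = 2
C(26, 2) = 325


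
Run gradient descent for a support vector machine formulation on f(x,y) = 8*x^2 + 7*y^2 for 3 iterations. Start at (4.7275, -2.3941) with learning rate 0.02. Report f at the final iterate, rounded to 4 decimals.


Gradient descent on f(x,y) = 8*x^2 + 7*y^2.
Starting point: (4.7275, -2.3941), alpha = 0.02
Step 1: grad_x = 2*8*4.7275 = 75.64, grad_y = 2*7*-2.3941 = -33.5174
  x_1 = 4.7275 - 0.02*75.64 = 3.2147
  y_1 = -2.3941 - 0.02*-33.5174 = -1.7238
Step 2: grad_x = 2*8*3.2147 = 51.4352, grad_y = 2*7*-1.7238 = -24.1325
  x_2 = 3.2147 - 0.02*51.4352 = 2.186
  y_2 = -1.7238 - 0.02*-24.1325 = -1.2411
Step 3: grad_x = 2*8*2.186 = 34.9759, grad_y = 2*7*-1.2411 = -17.3754
  x_3 = 2.186 - 0.02*34.9759 = 1.4865
  y_3 = -1.2411 - 0.02*-17.3754 = -0.8936
f(1.4865, -0.8936) = 8*1.4865^2 + 7*(-0.8936)^2 = 23.2665


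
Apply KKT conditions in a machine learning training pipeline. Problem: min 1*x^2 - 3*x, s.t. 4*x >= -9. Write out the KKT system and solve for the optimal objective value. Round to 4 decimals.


Step 1: Try lambda = 0 (constraint inactive).
Stationarity: 2*1*x - 3 = 0
x* = 3/(2*1) = 1.5
Check constraint: 4*1.5 = 6.0 >= -9 -- satisfied.
Step 2: Compute optimal value.
f(x*) = 1*1.5^2 - 3*1.5 = -2.25


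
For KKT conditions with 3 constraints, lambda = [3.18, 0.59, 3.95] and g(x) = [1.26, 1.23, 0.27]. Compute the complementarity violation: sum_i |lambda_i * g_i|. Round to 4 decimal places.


KKT complementary slackness check:
lambda_1 * g_1 = 3.18 * 1.26 = 4.0068
lambda_2 * g_2 = 0.59 * 1.23 = 0.7257
lambda_3 * g_3 = 3.95 * 0.27 = 1.0665
Total violation = 4.0068 + 0.7257 + 1.0665 = 5.799


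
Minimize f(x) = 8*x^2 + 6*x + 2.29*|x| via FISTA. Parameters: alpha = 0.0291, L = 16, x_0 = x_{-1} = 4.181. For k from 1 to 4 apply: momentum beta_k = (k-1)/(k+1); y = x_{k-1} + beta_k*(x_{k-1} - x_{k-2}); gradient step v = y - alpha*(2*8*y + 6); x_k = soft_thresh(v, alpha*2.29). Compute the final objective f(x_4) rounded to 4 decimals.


FISTA on f(x) = 8*x^2 + 6*x + 2.29*|x|
L = 16, alpha = 0.0291
Iteration 1: beta = 0.0, y = 4.181 + 0.0*(4.181 - 4.181) = 4.181
  grad(y) = 72.896, v = y - alpha*grad = 2.0597
  prox(v) = soft_thresh(2.0597, 0.0666) = 1.9931
Iteration 2: beta = 0.3333, y = 1.9931 + 0.3333*(1.9931 - 4.181) = 1.2638
  grad(y) = 26.2205, v = y - alpha*grad = 0.5008
  prox(v) = soft_thresh(0.5008, 0.0666) = 0.4341
Iteration 3: beta = 0.5, y = 0.4341 + 0.5*(0.4341 - 1.9931) = -0.3454
  grad(y) = 0.4743, v = y - alpha*grad = -0.3592
  prox(v) = soft_thresh(-0.3592, 0.0666) = -0.2925
Iteration 4: beta = 0.6, y = -0.2925 + 0.6*(-0.2925 - 0.4341) = -0.7285
  grad(y) = -5.6561, v = y - alpha*grad = -0.5639
  prox(v) = soft_thresh(-0.5639, 0.0666) = -0.4973
f(x_4) = 8*(-0.4973)^2 + 6*(-0.4973) + 2.29*|-0.4973| = 0.1334


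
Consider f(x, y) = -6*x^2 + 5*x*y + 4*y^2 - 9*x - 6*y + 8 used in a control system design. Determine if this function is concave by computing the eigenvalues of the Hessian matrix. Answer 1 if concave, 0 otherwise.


The Hessian of f(x,y) = -6*x^2 + 5*x*y + 4*y^2 - 9*x - 6*y + 8 is:
H = [[-12, 5], [5, 8]]
Trace = -12 + 8 = -4
Determinant = -12*8 - (5)^2 = -121
Discriminant = (-4)^2 - 4*-121 = 500.0
Eigenvalues: lambda_1 = -13.1803, lambda_2 = 9.1803
The function is not concave.

0


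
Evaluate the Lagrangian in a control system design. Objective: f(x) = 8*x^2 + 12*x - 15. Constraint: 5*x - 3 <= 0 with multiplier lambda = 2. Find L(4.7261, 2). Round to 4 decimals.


Step 1: Evaluate f(x).
f(4.7261) = 8*4.7261^2 + 12*4.7261 - 15 = 220.4014
Step 2: Evaluate g(x).
g(4.7261) = 5*4.7261 - 3 = 20.6305
Step 3: Compute Lagrangian.
L = 220.4014 + 2*20.6305 = 261.6624


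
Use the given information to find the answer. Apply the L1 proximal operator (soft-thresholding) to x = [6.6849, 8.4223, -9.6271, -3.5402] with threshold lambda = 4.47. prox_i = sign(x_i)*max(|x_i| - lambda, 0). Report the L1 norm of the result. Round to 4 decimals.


Soft-thresholding with lambda = 4.47:
prox(6.6849) = sign(6.6849)*max(|6.6849| - 4.47, 0) = 2.2149
prox(8.4223) = sign(8.4223)*max(|8.4223| - 4.47, 0) = 3.9523
prox(-9.6271) = sign(-9.6271)*max(|-9.6271| - 4.47, 0) = -5.1571
prox(-3.5402) = sign(-3.5402)*max(|-3.5402| - 4.47, 0) = 0.0
prox(x) = [2.2149, 3.9523, -5.1571, 0.0]
||prox(x)||_1 = 2.2149 + 3.9523 + 5.1571 + 0.0 = 11.3243


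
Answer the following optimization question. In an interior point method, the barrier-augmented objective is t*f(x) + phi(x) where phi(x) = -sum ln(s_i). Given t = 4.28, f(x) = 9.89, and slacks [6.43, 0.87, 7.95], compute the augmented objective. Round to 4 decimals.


Step 1: Compute log-barrier.
ln values: [1.861, -0.1393, 2.0732]
phi = -(1.861 - 0.1393 + 2.0732) = -3.7949
Step 2: Compute augmented objective.
t*f(x) = 4.28*9.89 = 42.3292
Total = 42.3292 - 3.7949 = 38.5343


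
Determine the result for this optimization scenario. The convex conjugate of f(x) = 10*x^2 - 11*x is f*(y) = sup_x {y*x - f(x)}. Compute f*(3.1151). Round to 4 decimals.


f*(y) = sup_x {y*x - a*x^2 - b*x} = sup_x {(y-b)*x - a*x^2}
FOC: (y - b) - 2a*x = 0 => x* = (y - b)/(2a)
x* = (3.1151 + 11)/(2*10) = 0.7058
f*(3.1151) = (y-b)^2/(4a) = (3.1151 + 11)^2/(4*10)
= 199.236/40 = 4.9809


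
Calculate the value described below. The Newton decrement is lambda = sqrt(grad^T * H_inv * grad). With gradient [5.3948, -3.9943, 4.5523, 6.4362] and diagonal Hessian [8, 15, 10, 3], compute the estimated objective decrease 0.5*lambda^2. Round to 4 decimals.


Step 1: H is diagonal, so H^(-1) * g = [0.6744, -0.2663, 0.4552, 2.1454].
Step 2: g^T H^(-1) g = sum_i g_i^2 / H_ii
  = (5.3948)^2/8 + (-3.9943)^2/15 + (4.5523)^2/10 + (6.4362)^2/3
  = 3.638 + 1.0636 + 2.0723 + 13.8082 = 20.5822
Step 3: Objective decrease = 0.5 * g^T H^(-1) g = 10.2911


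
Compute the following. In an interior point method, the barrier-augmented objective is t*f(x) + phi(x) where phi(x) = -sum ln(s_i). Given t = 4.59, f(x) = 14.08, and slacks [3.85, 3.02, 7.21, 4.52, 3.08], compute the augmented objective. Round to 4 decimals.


Step 1: Compute log-barrier.
ln values: [1.3481, 1.1053, 1.9755, 1.5085, 1.1249]
phi = -(1.3481 + 1.1053 + 1.9755 + 1.5085 + 1.1249) = -7.0622
Step 2: Compute augmented objective.
t*f(x) = 4.59*14.08 = 64.6272
Total = 64.6272 - 7.0622 = 57.565


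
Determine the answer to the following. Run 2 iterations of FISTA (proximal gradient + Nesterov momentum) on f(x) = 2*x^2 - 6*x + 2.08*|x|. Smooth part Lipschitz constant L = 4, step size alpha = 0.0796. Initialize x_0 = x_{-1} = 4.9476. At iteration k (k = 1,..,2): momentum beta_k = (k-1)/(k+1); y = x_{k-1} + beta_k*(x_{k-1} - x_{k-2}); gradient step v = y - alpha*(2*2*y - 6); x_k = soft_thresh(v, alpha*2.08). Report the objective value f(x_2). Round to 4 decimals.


FISTA on f(x) = 2*x^2 - 6*x + 2.08*|x|
L = 4, alpha = 0.0796
Iteration 1: beta = 0.0, y = 4.9476 + 0.0*(4.9476 - 4.9476) = 4.9476
  grad(y) = 13.7904, v = y - alpha*grad = 3.8499
  prox(v) = soft_thresh(3.8499, 0.1656) = 3.6843
Iteration 2: beta = 0.3333, y = 3.6843 + 0.3333*(3.6843 - 4.9476) = 3.2632
  grad(y) = 7.0529, v = y - alpha*grad = 2.7018
  prox(v) = soft_thresh(2.7018, 0.1656) = 2.5362
f(x_2) = 2*2.5362^2 - 6*2.5362 + 2.08*|2.5362| = 2.923


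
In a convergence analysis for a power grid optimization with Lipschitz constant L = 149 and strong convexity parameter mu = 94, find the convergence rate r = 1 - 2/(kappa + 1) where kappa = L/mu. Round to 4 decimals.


Step 1: Compute the condition number.
kappa = L/mu = 149/94 = 1.5851
Step 2: Compute the convergence rate.
r = 1 - 2/(kappa + 1) = 1 - 2*mu/(L + mu) = (L - mu)/(L + mu) = 55/243 = 0.2263


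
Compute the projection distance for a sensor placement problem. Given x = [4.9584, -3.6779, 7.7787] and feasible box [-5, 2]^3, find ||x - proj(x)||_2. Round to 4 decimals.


Project each component onto [-5, 2].
clip(4.9584) = 2.0, clip(-3.6779) = -3.6779, clip(7.7787) = 2.0
Projection = [2.0, -3.6779, 2.0]
Squared diffs: [8.7521, 0.0, 33.3934]
Distance = sqrt(42.1455) = 6.492


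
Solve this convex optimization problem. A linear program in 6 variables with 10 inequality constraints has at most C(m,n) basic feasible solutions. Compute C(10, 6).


Each vertex corresponds to some choice of n active constraints out of m, so the number of vertices is at most C(m, n) = m! / (n!(m-n)!).
m = 10, n = 6
Numerator: 10 * 9 * 8 * 7 * 6 * 5
Denominator: 6! = 720
C(10, 6) = 210


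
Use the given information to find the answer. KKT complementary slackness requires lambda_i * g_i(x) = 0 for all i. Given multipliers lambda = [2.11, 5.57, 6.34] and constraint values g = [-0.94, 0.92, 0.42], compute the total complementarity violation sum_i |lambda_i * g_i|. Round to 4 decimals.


KKT complementary slackness check:
lambda_1 * g_1 = 2.11 * -0.94 = -1.9834
lambda_2 * g_2 = 5.57 * 0.92 = 5.1244
lambda_3 * g_3 = 6.34 * 0.42 = 2.6628
Total violation = 1.9834 + 5.1244 + 2.6628 = 9.7706


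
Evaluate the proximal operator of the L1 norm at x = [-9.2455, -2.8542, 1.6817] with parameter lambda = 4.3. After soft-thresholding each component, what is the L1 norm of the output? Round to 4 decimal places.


Soft-thresholding with lambda = 4.3:
prox(-9.2455) = sign(-9.2455)*max(|-9.2455| - 4.3, 0) = -4.9455
prox(-2.8542) = sign(-2.8542)*max(|-2.8542| - 4.3, 0) = 0.0
prox(1.6817) = sign(1.6817)*max(|1.6817| - 4.3, 0) = 0.0
prox(x) = [-4.9455, 0.0, 0.0]
||prox(x)||_1 = 4.9455 + 0.0 + 0.0 = 4.9455


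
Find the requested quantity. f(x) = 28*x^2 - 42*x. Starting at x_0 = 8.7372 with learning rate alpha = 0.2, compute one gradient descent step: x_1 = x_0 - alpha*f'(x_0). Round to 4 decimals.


We compute the gradient at x_0 and apply the update.
f'(x) = 56*x - 42
f'(8.7372) = 56*8.7372 - 42 = 447.2832
x_1 = 8.7372 - 0.2*447.2832 = -80.7194


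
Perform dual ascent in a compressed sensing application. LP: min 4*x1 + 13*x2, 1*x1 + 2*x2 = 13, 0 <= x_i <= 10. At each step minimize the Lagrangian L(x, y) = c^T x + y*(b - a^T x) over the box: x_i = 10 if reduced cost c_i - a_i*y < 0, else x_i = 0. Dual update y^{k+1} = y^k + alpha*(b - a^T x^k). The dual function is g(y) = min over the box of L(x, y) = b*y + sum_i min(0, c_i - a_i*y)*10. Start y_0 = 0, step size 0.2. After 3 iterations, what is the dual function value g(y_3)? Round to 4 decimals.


Dual ascent for LP: min 4*x1 + 13*x2, 1*x1 + 2*x2 = 13, 0 <= x_i <= 10
Step 1: y^k = 0.0, reduced costs: (4.0, 13.0)
  x^k = (0.0, 0.0), subgradient = b - a^T x = 13.0
  y^{k+1} = 0.0 + 0.2*13.0 = 2.6
Step 2: y^k = 2.6, reduced costs: (1.4, 7.8)
  x^k = (0.0, 0.0), subgradient = b - a^T x = 13.0
  y^{k+1} = 2.6 + 0.2*13.0 = 5.2
Step 3: y^k = 5.2, reduced costs: (-1.2, 2.6)
  x^k = (10.0, 0.0), subgradient = b - a^T x = 3.0
  y^{k+1} = 5.2 + 0.2*3.0 = 5.8
Dual objective at y_3 = 5.8: reduced costs (-1.8, 1.4), box minimizer x = (10.0, 0.0)
g(y_3) = b*y + (c1 - a1*y)*x1 + (c2 - a2*y)*x2 = 13*5.8 + (-1.8)*10.0 + 1.4*0.0 = 75.4 - 18.0 + 0.0 = 57.4


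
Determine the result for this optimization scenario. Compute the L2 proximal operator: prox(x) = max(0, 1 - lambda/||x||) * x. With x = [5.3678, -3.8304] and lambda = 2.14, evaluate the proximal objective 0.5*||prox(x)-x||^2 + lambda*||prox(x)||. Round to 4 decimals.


Step 1: Compute ||x||.
||x|| = 6.5943
Step 2: Compute scaling factor.
scale = max(0, 1 - 2.14/6.5943) = 0.6755
Step 3: prox(x) = [3.6258, -2.5874]
||prox(x)|| = 4.4543
Step 4: Proximal objective.
0.5*||prox-x||^2 = 2.2898
lambda*||prox|| = 9.5322
Total = 11.8221


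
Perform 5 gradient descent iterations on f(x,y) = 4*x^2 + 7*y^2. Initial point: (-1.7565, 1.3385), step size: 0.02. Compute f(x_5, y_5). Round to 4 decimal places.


Gradient descent on f(x,y) = 4*x^2 + 7*y^2.
Starting point: (-1.7565, 1.3385), alpha = 0.02
Step 1: grad_x = 2*4*-1.7565 = -14.052, grad_y = 2*7*1.3385 = 18.739
  x_1 = -1.7565 - 0.02*-14.052 = -1.4755
  y_1 = 1.3385 - 0.02*18.739 = 0.9637
Step 2: grad_x = 2*4*-1.4755 = -11.8037, grad_y = 2*7*0.9637 = 13.4921
  x_2 = -1.4755 - 0.02*-11.8037 = -1.2394
  y_2 = 0.9637 - 0.02*13.4921 = 0.6939
Step 3: grad_x = 2*4*-1.2394 = -9.9151, grad_y = 2*7*0.6939 = 9.7143
  x_3 = -1.2394 - 0.02*-9.9151 = -1.0411
  y_3 = 0.6939 - 0.02*9.7143 = 0.4996
Step 4: grad_x = 2*4*-1.0411 = -8.3287, grad_y = 2*7*0.4996 = 6.9943
  x_4 = -1.0411 - 0.02*-8.3287 = -0.8745
  y_4 = 0.4996 - 0.02*6.9943 = 0.3597
Step 5: grad_x = 2*4*-0.8745 = -6.9961, grad_y = 2*7*0.3597 = 5.0359
  x_5 = -0.8745 - 0.02*-6.9961 = -0.7346
  y_5 = 0.3597 - 0.02*5.0359 = 0.259
f(-0.7346, 0.259) = 4*(-0.7346)^2 + 7*0.259^2 = 2.628


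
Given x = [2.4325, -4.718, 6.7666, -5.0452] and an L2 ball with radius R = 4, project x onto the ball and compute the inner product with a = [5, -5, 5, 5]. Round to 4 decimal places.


Step 1: Compute ||x|| (intermediates to 6 decimals).
||x|| = sqrt(2.4325^2 + (-4.718)^2 + 6.7666^2 + (-5.0452)^2) = 9.970832
Step 2: Project.
Since ||x|| > R, scale = R/||x|| = 4/9.970832 = 0.40117, proj(x) = scale * x
proj(x) = [0.975846, -1.89272, 2.714557, -2.023983]
Step 3: Dot product.
a^T * proj(x) = 5*0.975846 - 5*(-1.89272) + 5*2.714557 + 5*(-2.023983) = 17.7957


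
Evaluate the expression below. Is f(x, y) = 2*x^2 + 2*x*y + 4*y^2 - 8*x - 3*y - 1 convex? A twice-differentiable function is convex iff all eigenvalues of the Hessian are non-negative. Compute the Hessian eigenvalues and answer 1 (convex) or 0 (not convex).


The Hessian of f(x,y) = 2*x^2 + 2*x*y + 4*y^2 - 8*x - 3*y - 1 is:
H = [[4, 2], [2, 8]]
Trace = 4 + 8 = 12
Determinant = 4*8 - (2)^2 = 28
Discriminant = (12)^2 - 4*28 = 32.0
Eigenvalues: lambda_1 = 3.1716, lambda_2 = 8.8284
The function is convex.

1


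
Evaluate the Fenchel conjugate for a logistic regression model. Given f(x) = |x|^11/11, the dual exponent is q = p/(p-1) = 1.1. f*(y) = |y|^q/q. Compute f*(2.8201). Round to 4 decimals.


The conjugate exponent q satisfies 1/p + 1/q = 1.
p = 11, so q = 11/(11 - 1) = 1.1
|y|^q = 2.8201^1.1 = 3.1282
f*(2.8201) = 3.1282 / 1.1 = 2.8438


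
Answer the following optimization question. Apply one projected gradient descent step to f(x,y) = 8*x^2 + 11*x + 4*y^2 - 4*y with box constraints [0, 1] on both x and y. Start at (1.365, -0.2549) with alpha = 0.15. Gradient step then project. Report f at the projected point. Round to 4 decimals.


Step 1: Compute gradient at (1.365, -0.2549).
grad_x = 2*8*1.365 + 11 = 32.84
grad_y = 2*4*-0.2549 - 4 = -6.0392
Step 2: Gradient step.
x_raw = 1.365 - 0.15*32.84 = -3.561
y_raw = -0.2549 - 0.15*-6.0392 = 0.651
Step 3: Project onto [0, 1].
x_proj = clip(-3.561) = 0.0
y_proj = clip(0.651) = 0.651
Step 4: Evaluate f.
f(0.0, 0.651) = -0.9088
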